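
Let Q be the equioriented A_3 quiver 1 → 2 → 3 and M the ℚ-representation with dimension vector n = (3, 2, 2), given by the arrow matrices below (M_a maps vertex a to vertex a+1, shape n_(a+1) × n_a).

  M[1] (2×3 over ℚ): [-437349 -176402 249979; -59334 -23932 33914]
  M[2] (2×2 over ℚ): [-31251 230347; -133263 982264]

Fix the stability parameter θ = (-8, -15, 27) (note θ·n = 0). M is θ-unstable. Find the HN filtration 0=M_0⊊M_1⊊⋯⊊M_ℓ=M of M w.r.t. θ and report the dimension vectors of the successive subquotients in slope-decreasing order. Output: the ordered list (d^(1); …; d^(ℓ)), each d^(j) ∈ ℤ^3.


Via rank(M_{q-1}∘⋯∘M_p): M ≅ I[1,1]^2, I[1,3], I[2,3].
μ_θ-semistable layers: μ^(1)=27; μ^(2)=-8; μ^(3)=-23/2; μ^(4)=-15

((0, 0, 2); (2, 0, 0); (1, 1, 0); (0, 1, 0))


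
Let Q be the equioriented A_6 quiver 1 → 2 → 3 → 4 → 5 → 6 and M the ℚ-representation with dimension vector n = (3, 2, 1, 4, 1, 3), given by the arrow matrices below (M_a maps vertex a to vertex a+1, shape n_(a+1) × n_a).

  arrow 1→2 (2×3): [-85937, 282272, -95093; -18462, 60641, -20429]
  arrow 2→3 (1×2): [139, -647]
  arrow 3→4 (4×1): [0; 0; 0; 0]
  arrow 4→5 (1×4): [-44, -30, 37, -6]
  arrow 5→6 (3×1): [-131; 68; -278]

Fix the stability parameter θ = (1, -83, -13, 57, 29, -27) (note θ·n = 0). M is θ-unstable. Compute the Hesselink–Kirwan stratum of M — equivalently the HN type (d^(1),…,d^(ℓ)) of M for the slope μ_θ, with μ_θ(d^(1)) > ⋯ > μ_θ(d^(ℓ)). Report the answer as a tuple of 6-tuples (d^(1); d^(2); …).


Barcode: M ≅ I[1,1], I[1,2], I[1,3], I[4,4]^3, I[4,6], I[6,6]^2. HN layers by μ_θ (6 steps, strictly decreasing):
  μ^(1)=57; μ^(2)=59/3; μ^(3)=1; μ^(4)=-13; μ^(5)=-27; μ^(6)=-41

((0, 0, 0, 3, 0, 0); (0, 0, 0, 1, 1, 1); (1, 0, 0, 0, 0, 0); (0, 0, 1, 0, 0, 0); (0, 0, 0, 0, 0, 2); (2, 2, 0, 0, 0, 0))


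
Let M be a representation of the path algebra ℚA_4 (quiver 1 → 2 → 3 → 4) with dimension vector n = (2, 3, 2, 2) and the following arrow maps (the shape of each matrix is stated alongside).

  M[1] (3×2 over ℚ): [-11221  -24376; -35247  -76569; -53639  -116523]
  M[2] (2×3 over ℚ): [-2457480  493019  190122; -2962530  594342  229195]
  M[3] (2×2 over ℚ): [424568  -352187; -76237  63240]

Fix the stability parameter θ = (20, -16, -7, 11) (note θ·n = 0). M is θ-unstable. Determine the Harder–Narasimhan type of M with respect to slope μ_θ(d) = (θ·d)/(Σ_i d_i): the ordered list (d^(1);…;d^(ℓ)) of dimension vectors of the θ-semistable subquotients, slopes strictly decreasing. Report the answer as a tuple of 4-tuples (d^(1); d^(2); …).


Interval decomposition of M: I[1,2], I[1,4], I[2,4].
HN type (ℓ=5): μ^(1)=11; μ^(2)=2; μ^(3)=-1; μ^(4)=-7; μ^(5)=-16

((0, 0, 0, 2); (1, 1, 0, 0); (1, 1, 1, 0); (0, 0, 1, 0); (0, 1, 0, 0))


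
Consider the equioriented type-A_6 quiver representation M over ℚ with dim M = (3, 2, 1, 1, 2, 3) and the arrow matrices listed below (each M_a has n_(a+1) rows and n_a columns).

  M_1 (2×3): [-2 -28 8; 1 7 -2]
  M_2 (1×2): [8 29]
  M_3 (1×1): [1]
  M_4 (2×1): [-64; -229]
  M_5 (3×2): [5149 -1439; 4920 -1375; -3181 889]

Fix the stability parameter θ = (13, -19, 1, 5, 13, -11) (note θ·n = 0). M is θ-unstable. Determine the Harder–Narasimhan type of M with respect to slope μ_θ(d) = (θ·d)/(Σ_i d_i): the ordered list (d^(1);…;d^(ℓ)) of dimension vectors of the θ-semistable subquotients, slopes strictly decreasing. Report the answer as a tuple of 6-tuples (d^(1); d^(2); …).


Interval decomposition of M: I[1,1], I[1,2], I[1,6], I[5,6], I[6,6].
HN type (ℓ=5): μ^(1)=13; μ^(2)=7/3; μ^(3)=1; μ^(4)=-3; μ^(5)=-11

((1, 0, 0, 0, 0, 0); (0, 0, 0, 1, 1, 1); (0, 0, 1, 0, 1, 1); (2, 2, 0, 0, 0, 0); (0, 0, 0, 0, 0, 1))


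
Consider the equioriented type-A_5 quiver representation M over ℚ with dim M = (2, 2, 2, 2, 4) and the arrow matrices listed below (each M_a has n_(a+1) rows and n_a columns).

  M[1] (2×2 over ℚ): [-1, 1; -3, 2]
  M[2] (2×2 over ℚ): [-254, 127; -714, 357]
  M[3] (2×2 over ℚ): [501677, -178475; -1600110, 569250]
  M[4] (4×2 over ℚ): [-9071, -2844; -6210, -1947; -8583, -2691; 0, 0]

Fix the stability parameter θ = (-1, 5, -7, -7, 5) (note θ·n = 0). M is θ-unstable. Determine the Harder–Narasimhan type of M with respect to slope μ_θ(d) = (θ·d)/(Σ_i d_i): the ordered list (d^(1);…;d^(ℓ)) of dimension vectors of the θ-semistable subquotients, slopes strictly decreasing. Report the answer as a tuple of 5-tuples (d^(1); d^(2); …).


Barcode: M ≅ I[1,2], I[1,5], I[3,3], I[4,5], I[5,5]^2. HN layers by μ_θ (4 steps, strictly decreasing):
  μ^(1)=5; μ^(2)=-1; μ^(3)=-5/2; μ^(4)=-7

((0, 1, 0, 0, 4); (1, 0, 0, 0, 0); (1, 1, 1, 1, 0); (0, 0, 1, 1, 0))


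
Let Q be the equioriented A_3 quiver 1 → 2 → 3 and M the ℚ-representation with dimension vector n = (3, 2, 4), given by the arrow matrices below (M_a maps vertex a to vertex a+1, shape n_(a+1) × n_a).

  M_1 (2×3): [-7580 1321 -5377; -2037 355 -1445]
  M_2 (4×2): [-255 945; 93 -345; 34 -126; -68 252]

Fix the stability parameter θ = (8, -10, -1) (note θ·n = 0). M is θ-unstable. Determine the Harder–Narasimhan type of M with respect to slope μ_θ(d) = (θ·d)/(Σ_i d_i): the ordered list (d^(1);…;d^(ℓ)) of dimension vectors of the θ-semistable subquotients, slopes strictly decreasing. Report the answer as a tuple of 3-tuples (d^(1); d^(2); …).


Barcode: M ≅ I[1,1], I[1,3]^2, I[3,3]^2. HN layers by μ_θ (2 steps, strictly decreasing):
  μ^(1)=8; μ^(2)=-1

((1, 0, 0); (2, 2, 4))


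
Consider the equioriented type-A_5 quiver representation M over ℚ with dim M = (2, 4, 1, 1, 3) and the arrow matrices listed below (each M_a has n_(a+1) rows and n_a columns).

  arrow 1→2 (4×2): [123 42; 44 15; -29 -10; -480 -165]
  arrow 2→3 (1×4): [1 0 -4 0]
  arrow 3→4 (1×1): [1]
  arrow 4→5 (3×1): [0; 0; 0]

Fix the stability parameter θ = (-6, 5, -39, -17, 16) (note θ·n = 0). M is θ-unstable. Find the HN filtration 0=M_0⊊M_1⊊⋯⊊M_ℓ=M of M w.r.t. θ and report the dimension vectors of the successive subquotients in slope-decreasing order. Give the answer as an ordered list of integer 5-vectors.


Via rank(M_{q-1}∘⋯∘M_p): M ≅ I[1,2], I[1,4], I[2,2]^2, I[5,5]^3.
μ_θ-semistable layers: μ^(1)=16; μ^(2)=5; μ^(3)=-6; μ^(4)=-57/4

((0, 0, 0, 0, 3); (0, 3, 0, 0, 0); (1, 0, 0, 0, 0); (1, 1, 1, 1, 0))


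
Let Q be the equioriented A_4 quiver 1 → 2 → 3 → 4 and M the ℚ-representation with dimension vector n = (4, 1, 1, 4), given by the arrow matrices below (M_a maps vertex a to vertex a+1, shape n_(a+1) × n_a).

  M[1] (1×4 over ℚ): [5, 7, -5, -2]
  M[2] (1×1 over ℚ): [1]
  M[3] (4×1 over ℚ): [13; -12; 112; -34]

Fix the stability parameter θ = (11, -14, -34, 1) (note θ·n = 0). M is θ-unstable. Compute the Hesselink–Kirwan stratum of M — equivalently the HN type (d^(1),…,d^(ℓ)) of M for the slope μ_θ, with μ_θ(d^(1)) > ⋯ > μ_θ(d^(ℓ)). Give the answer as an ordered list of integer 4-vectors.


Via rank(M_{q-1}∘⋯∘M_p): M ≅ I[1,1]^3, I[1,4], I[4,4]^3.
μ_θ-semistable layers: μ^(1)=11; μ^(2)=1; μ^(3)=-37/3

((3, 0, 0, 0); (0, 0, 0, 4); (1, 1, 1, 0))


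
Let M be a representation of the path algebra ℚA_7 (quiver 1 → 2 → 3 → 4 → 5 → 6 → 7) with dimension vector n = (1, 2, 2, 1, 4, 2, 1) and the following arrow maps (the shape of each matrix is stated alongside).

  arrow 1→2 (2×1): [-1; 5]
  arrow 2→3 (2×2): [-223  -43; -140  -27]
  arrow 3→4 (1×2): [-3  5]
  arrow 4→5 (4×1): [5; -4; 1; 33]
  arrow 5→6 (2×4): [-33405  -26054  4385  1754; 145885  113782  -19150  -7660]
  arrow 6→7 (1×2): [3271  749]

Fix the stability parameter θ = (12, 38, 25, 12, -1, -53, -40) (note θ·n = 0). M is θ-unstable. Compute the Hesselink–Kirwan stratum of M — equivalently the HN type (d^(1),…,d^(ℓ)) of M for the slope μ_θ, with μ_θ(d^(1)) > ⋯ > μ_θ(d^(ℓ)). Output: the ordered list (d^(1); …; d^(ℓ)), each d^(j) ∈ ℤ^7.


Interval decomposition of M: I[1,7], I[2,3], I[5,5]^2, I[5,6].
HN type (ℓ=3): μ^(1)=63/2; μ^(2)=-1; μ^(3)=-27

((0, 1, 1, 0, 0, 0, 0); (1, 1, 1, 1, 3, 1, 1); (0, 0, 0, 0, 1, 1, 0))


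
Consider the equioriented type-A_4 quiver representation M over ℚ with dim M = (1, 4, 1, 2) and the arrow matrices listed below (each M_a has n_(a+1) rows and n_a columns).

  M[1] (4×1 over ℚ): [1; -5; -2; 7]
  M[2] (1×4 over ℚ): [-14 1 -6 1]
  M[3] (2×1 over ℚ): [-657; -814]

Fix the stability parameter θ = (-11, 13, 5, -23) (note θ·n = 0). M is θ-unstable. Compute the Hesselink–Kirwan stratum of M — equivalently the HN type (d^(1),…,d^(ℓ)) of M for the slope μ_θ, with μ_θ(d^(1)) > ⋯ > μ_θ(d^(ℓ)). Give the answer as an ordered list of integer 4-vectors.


Interval decomposition of M: I[1,2], I[2,2]^2, I[2,4], I[4,4].
HN type (ℓ=4): μ^(1)=13; μ^(2)=-5/3; μ^(3)=-11; μ^(4)=-23

((0, 3, 0, 0); (0, 1, 1, 1); (1, 0, 0, 0); (0, 0, 0, 1))


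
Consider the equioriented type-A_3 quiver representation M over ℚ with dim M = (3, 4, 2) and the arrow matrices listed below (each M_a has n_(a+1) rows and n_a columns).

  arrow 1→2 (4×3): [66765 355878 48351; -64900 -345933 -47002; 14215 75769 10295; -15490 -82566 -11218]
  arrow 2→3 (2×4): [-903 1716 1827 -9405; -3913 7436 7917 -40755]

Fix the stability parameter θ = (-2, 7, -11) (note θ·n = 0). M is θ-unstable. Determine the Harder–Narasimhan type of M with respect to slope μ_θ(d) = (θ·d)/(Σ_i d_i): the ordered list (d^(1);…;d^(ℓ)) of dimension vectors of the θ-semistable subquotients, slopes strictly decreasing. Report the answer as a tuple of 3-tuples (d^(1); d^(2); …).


Barcode: M ≅ I[1,1], I[1,2], I[1,3], I[2,2]^2, I[3,3]. HN layers by μ_θ (3 steps, strictly decreasing):
  μ^(1)=7; μ^(2)=-2; μ^(3)=-11

((0, 3, 0); (3, 1, 1); (0, 0, 1))


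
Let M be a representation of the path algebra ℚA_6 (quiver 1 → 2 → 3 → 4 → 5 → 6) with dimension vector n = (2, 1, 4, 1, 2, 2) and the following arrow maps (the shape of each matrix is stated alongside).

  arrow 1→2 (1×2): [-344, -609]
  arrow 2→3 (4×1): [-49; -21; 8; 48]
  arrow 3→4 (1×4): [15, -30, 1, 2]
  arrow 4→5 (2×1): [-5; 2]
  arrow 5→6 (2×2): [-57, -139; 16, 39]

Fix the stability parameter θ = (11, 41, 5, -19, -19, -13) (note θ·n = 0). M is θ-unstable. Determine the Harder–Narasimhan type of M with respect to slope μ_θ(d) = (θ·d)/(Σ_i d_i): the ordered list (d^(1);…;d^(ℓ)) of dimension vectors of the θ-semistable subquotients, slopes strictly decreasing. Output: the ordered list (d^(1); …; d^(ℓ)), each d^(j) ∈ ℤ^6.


Interval decomposition of M: I[1,1], I[1,6], I[3,3]^3, I[5,6].
HN type (ℓ=5): μ^(1)=11; μ^(2)=5; μ^(3)=1; μ^(4)=-13; μ^(5)=-19

((1, 0, 0, 0, 0, 0); (0, 0, 3, 0, 0, 0); (1, 1, 1, 1, 1, 1); (0, 0, 0, 0, 0, 1); (0, 0, 0, 0, 1, 0))


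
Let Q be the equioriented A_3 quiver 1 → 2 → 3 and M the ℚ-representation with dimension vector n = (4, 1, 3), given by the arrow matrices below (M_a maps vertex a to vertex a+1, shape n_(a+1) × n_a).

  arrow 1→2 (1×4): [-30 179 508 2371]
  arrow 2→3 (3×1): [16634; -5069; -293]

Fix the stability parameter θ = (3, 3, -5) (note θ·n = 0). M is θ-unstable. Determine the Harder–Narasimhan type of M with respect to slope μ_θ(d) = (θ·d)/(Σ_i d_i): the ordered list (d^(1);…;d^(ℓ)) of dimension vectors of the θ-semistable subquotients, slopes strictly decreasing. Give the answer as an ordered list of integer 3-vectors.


Barcode: M ≅ I[1,1]^3, I[1,3], I[3,3]^2. HN layers by μ_θ (3 steps, strictly decreasing):
  μ^(1)=3; μ^(2)=1/3; μ^(3)=-5

((3, 0, 0); (1, 1, 1); (0, 0, 2))


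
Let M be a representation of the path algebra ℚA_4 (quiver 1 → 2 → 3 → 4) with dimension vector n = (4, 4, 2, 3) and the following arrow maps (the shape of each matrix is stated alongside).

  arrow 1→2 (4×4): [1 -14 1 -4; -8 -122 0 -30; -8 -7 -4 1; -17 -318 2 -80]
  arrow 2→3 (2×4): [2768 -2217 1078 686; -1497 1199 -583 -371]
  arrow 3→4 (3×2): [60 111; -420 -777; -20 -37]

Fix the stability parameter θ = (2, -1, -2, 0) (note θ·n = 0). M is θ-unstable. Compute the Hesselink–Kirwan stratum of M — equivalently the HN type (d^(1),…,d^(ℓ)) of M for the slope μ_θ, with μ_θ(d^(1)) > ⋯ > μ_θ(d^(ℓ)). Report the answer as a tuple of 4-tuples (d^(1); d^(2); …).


Via rank(M_{q-1}∘⋯∘M_p): M ≅ I[1,2]^2, I[1,3], I[1,4], I[4,4]^2.
μ_θ-semistable layers: μ^(1)=1/2; μ^(2)=0; μ^(3)=-1/3

((2, 2, 0, 0); (0, 0, 0, 3); (2, 2, 2, 0))


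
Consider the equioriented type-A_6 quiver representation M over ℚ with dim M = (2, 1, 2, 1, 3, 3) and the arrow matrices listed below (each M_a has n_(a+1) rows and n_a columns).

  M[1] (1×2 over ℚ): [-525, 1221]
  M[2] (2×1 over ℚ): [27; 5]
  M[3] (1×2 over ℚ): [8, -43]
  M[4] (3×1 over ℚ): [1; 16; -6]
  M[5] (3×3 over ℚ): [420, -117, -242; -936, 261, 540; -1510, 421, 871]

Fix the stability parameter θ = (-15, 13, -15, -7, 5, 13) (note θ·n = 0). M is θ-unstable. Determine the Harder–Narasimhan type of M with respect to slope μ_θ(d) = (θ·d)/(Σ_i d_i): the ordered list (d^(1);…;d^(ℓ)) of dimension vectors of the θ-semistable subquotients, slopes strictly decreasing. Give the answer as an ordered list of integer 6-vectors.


Barcode: M ≅ I[1,1], I[1,5], I[3,3], I[5,6]^2, I[6,6]. HN layers by μ_θ (4 steps, strictly decreasing):
  μ^(1)=13; μ^(2)=5; μ^(3)=-3; μ^(4)=-15

((0, 0, 0, 0, 0, 3); (0, 0, 0, 0, 3, 0); (0, 1, 1, 1, 0, 0); (2, 0, 1, 0, 0, 0))


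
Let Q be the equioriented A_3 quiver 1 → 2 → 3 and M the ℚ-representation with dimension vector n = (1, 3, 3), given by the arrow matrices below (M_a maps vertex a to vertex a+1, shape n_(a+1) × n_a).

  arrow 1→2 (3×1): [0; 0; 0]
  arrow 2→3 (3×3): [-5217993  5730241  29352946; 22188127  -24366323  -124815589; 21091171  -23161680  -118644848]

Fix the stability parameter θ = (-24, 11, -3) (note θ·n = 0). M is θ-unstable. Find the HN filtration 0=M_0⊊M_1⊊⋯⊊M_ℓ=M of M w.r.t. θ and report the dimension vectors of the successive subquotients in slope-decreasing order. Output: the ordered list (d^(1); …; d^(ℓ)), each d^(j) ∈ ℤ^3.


Barcode: M ≅ I[1,1], I[2,3]^3. HN layers by μ_θ (2 steps, strictly decreasing):
  μ^(1)=4; μ^(2)=-24

((0, 3, 3); (1, 0, 0))


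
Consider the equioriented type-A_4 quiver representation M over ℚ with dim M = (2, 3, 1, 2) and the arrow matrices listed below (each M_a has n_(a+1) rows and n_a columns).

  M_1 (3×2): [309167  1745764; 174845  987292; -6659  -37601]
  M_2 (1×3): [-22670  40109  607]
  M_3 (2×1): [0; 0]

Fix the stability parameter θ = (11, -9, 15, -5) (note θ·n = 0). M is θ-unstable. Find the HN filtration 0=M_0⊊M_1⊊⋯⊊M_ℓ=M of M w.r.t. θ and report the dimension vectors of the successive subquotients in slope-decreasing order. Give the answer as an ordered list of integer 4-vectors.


Barcode: M ≅ I[1,2], I[1,3], I[2,2], I[4,4]^2. HN layers by μ_θ (4 steps, strictly decreasing):
  μ^(1)=15; μ^(2)=1; μ^(3)=-5; μ^(4)=-9

((0, 0, 1, 0); (2, 2, 0, 0); (0, 0, 0, 2); (0, 1, 0, 0))


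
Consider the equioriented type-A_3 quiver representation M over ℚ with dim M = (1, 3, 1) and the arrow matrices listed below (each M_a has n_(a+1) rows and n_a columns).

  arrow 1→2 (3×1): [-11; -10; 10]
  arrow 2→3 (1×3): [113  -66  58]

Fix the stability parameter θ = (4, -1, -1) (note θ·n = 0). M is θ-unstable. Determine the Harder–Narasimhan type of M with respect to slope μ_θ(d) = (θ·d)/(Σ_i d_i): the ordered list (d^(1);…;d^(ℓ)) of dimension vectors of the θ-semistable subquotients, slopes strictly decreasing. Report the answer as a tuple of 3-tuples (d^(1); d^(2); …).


Barcode: M ≅ I[1,3], I[2,2]^2. HN layers by μ_θ (2 steps, strictly decreasing):
  μ^(1)=2/3; μ^(2)=-1

((1, 1, 1); (0, 2, 0))


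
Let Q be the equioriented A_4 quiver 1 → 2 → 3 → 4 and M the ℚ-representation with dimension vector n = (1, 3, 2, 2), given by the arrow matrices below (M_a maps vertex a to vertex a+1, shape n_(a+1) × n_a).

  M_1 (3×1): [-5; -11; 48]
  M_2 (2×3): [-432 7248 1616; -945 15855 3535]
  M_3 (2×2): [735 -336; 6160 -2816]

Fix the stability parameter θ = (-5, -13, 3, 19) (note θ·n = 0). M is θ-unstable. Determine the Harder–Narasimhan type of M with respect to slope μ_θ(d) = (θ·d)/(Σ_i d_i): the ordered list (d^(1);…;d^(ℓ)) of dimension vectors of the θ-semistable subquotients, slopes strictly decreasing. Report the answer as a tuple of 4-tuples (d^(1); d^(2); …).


Barcode: M ≅ I[1,2], I[2,2], I[2,3], I[3,4], I[4,4]. HN layers by μ_θ (4 steps, strictly decreasing):
  μ^(1)=19; μ^(2)=3; μ^(3)=-9; μ^(4)=-13

((0, 0, 0, 2); (0, 0, 2, 0); (1, 1, 0, 0); (0, 2, 0, 0))


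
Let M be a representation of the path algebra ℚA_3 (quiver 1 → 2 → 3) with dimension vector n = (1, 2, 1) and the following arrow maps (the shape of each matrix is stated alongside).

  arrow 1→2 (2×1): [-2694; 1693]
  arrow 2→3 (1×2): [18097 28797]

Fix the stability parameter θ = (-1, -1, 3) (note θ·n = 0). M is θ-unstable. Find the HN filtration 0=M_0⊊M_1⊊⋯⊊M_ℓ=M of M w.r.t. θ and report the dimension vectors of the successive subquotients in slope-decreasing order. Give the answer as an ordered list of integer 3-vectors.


Barcode: M ≅ I[1,3], I[2,2]. HN layers by μ_θ (2 steps, strictly decreasing):
  μ^(1)=3; μ^(2)=-1

((0, 0, 1); (1, 2, 0))


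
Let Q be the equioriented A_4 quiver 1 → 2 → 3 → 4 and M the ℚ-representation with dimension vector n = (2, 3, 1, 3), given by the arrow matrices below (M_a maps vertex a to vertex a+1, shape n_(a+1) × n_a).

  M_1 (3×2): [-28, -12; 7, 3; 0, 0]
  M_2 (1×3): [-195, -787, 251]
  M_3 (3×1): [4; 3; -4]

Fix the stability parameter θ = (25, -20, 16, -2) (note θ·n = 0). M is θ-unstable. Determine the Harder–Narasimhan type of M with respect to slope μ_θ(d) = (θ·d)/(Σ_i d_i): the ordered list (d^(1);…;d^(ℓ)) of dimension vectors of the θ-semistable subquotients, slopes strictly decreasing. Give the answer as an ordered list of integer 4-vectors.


Barcode: M ≅ I[1,1], I[1,4], I[2,2]^2, I[4,4]^2. HN layers by μ_θ (5 steps, strictly decreasing):
  μ^(1)=25; μ^(2)=7; μ^(3)=5/2; μ^(4)=-2; μ^(5)=-20

((1, 0, 0, 0); (0, 0, 1, 1); (1, 1, 0, 0); (0, 0, 0, 2); (0, 2, 0, 0))


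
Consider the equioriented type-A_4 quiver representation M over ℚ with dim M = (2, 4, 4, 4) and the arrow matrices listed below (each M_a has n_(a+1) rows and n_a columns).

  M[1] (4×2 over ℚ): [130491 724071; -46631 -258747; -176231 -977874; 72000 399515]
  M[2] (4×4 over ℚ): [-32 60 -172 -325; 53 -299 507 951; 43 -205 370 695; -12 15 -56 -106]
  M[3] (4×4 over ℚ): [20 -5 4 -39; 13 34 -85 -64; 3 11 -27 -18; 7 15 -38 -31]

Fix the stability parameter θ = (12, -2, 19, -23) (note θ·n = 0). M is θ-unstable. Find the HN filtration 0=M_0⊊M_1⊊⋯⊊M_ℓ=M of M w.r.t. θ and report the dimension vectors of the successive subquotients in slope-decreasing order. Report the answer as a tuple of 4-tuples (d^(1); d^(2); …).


Interval decomposition of M: I[1,4]^2, I[2,4]^2.
HN type (ℓ=2): μ^(1)=3/2; μ^(2)=-2

((2, 2, 2, 2); (0, 2, 2, 2))


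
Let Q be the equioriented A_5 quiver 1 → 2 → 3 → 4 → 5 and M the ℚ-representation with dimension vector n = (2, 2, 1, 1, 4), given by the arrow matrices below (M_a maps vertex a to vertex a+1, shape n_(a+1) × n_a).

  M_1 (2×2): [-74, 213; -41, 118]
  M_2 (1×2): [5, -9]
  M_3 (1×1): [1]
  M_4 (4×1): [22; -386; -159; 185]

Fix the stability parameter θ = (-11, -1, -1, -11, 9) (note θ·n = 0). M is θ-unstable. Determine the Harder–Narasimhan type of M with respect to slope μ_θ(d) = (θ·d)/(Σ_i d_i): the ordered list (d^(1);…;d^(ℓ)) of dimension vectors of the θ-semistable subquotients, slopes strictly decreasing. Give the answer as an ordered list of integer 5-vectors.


Via rank(M_{q-1}∘⋯∘M_p): M ≅ I[1,2], I[1,5], I[5,5]^3.
μ_θ-semistable layers: μ^(1)=9; μ^(2)=-1; μ^(3)=-13/3; μ^(4)=-11

((0, 0, 0, 0, 4); (0, 1, 0, 0, 0); (0, 1, 1, 1, 0); (2, 0, 0, 0, 0))


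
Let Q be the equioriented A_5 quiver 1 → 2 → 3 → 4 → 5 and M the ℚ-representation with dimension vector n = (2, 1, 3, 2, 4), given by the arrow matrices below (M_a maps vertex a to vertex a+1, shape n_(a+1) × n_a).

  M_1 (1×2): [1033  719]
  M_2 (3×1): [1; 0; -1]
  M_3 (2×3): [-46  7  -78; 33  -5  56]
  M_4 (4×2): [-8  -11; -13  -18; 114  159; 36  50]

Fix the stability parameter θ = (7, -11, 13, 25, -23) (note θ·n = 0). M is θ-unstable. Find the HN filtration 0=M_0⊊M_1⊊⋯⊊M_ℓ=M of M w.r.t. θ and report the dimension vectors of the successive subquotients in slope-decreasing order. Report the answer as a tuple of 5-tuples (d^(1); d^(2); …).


Via rank(M_{q-1}∘⋯∘M_p): M ≅ I[1,1], I[1,5], I[3,3], I[3,5], I[5,5]^2.
μ_θ-semistable layers: μ^(1)=13; μ^(2)=7; μ^(3)=5; μ^(4)=-2; μ^(5)=-23

((0, 0, 1, 0, 0); (1, 0, 0, 0, 0); (0, 0, 2, 2, 2); (1, 1, 0, 0, 0); (0, 0, 0, 0, 2))


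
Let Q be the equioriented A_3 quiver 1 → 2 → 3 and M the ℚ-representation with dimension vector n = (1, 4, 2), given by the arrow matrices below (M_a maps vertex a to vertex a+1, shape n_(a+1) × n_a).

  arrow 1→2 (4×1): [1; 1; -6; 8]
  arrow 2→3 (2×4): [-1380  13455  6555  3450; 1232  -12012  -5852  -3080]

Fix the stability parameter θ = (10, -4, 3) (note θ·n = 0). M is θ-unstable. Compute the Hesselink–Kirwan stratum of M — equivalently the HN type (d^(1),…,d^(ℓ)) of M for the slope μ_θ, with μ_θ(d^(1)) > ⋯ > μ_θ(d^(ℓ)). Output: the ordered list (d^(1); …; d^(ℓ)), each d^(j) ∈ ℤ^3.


Barcode: M ≅ I[1,3], I[2,2]^3, I[3,3]. HN layers by μ_θ (2 steps, strictly decreasing):
  μ^(1)=3; μ^(2)=-4

((1, 1, 2); (0, 3, 0))


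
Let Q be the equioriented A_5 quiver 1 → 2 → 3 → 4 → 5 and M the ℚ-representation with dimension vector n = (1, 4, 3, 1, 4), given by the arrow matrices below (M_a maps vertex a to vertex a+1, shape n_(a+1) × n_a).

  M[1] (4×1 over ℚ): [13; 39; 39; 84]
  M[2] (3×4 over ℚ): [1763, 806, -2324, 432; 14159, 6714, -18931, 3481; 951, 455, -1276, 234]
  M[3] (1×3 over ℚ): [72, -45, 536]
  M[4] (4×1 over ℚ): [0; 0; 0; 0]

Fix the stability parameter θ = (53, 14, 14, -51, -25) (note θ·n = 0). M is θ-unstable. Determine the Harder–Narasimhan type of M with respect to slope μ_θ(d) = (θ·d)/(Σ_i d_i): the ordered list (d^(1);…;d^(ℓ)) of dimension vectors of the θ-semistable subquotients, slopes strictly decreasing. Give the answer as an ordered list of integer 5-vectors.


Barcode: M ≅ I[1,3], I[2,2], I[2,3], I[2,4], I[5,5]^4. HN layers by μ_θ (4 steps, strictly decreasing):
  μ^(1)=27; μ^(2)=14; μ^(3)=-23/3; μ^(4)=-25

((1, 1, 1, 0, 0); (0, 2, 1, 0, 0); (0, 1, 1, 1, 0); (0, 0, 0, 0, 4))


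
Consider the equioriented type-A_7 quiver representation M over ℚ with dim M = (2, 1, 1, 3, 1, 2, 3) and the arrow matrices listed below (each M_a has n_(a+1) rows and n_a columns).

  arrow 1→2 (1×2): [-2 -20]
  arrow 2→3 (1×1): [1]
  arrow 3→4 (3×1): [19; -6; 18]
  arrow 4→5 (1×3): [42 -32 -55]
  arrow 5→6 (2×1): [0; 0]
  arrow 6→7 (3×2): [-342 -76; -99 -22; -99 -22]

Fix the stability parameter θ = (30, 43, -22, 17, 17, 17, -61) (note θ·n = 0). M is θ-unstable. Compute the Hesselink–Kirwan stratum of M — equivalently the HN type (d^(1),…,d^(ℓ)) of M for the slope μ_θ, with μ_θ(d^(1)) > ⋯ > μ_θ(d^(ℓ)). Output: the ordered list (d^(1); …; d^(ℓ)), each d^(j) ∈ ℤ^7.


Interval decomposition of M: I[1,1], I[1,4], I[4,4], I[4,5], I[6,6], I[6,7], I[7,7]^2.
HN type (ℓ=4): μ^(1)=30; μ^(2)=17; μ^(3)=-22; μ^(4)=-61

((1, 0, 0, 0, 0, 0, 0); (1, 1, 1, 3, 1, 1, 0); (0, 0, 0, 0, 0, 1, 1); (0, 0, 0, 0, 0, 0, 2))


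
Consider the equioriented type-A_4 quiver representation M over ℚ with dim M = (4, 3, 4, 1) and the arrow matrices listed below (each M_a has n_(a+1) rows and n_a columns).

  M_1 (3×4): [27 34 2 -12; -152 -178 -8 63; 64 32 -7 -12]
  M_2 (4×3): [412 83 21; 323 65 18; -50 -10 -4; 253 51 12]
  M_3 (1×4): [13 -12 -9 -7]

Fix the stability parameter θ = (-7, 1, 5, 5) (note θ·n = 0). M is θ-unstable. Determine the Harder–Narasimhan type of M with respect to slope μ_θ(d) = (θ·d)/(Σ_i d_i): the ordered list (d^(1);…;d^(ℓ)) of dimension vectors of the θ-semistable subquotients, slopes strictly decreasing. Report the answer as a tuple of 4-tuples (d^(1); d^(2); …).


Barcode: M ≅ I[1,1], I[1,3]^2, I[1,4], I[3,3]. HN layers by μ_θ (3 steps, strictly decreasing):
  μ^(1)=5; μ^(2)=1; μ^(3)=-7

((0, 0, 4, 1); (0, 3, 0, 0); (4, 0, 0, 0))


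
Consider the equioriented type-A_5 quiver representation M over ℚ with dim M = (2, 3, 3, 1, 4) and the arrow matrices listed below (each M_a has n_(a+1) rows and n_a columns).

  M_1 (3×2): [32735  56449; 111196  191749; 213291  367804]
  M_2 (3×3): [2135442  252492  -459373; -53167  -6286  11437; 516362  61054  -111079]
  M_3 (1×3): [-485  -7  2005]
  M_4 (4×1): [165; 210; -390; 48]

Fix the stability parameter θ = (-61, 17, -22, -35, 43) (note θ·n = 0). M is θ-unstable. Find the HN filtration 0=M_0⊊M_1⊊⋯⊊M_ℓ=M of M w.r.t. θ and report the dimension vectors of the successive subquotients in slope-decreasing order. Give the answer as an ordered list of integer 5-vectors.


Interval decomposition of M: I[1,3], I[1,5], I[2,3], I[5,5]^3.
HN type (ℓ=4): μ^(1)=43; μ^(2)=-5/2; μ^(3)=-40/3; μ^(4)=-61

((0, 0, 0, 0, 4); (0, 2, 2, 0, 0); (0, 1, 1, 1, 0); (2, 0, 0, 0, 0))


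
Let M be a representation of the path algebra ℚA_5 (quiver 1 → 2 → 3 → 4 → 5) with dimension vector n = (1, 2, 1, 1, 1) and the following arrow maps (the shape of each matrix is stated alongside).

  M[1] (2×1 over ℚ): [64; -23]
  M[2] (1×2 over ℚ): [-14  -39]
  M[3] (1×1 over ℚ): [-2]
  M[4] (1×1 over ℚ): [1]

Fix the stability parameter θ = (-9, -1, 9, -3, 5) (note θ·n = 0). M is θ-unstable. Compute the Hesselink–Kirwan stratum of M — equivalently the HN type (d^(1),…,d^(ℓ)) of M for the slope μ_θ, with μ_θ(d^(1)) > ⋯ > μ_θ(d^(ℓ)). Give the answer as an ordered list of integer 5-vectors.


Interval decomposition of M: I[1,5], I[2,2].
HN type (ℓ=4): μ^(1)=5; μ^(2)=3; μ^(3)=-1; μ^(4)=-9

((0, 0, 0, 0, 1); (0, 0, 1, 1, 0); (0, 2, 0, 0, 0); (1, 0, 0, 0, 0))


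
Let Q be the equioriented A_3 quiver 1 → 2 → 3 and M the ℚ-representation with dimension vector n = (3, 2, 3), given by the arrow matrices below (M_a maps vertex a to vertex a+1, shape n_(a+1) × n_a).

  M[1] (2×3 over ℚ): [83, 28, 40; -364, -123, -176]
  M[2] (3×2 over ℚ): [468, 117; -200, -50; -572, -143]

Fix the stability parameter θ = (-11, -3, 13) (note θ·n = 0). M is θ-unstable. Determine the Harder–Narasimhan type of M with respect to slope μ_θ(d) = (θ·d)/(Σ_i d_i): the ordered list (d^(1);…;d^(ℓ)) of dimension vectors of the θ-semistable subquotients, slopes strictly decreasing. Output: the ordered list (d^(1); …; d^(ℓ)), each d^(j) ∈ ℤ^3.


Barcode: M ≅ I[1,1], I[1,2], I[1,3], I[3,3]^2. HN layers by μ_θ (3 steps, strictly decreasing):
  μ^(1)=13; μ^(2)=-3; μ^(3)=-11

((0, 0, 3); (0, 2, 0); (3, 0, 0))


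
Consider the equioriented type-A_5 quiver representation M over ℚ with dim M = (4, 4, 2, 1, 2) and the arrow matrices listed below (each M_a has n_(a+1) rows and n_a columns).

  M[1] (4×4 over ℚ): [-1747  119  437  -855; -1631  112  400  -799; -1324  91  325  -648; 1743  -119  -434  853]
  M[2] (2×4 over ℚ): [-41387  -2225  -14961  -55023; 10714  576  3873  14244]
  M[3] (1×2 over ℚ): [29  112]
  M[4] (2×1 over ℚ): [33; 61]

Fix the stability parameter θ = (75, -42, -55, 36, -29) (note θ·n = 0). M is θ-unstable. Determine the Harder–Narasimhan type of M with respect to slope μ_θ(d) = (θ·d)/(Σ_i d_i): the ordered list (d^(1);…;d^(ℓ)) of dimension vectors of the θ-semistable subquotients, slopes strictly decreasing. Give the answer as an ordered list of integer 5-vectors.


Barcode: M ≅ I[1,1], I[1,2], I[1,3], I[1,5], I[2,2], I[5,5]. HN layers by μ_θ (6 steps, strictly decreasing):
  μ^(1)=75; μ^(2)=33/2; μ^(3)=7/2; μ^(4)=-22/3; μ^(5)=-29; μ^(6)=-42

((1, 0, 0, 0, 0); (1, 1, 0, 0, 0); (0, 0, 0, 1, 1); (2, 2, 2, 0, 0); (0, 0, 0, 0, 1); (0, 1, 0, 0, 0))


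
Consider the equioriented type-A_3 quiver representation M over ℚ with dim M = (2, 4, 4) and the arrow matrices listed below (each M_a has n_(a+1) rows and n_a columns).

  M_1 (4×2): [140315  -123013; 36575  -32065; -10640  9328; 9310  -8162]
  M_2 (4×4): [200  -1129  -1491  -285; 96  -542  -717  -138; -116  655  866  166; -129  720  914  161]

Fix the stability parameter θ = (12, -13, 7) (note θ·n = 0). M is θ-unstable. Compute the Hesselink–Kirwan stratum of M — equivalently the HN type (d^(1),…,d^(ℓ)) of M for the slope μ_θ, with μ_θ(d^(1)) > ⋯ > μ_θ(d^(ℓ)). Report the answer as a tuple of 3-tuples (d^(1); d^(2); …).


Interval decomposition of M: I[1,1], I[1,3], I[2,3]^3.
HN type (ℓ=4): μ^(1)=12; μ^(2)=7; μ^(3)=-1/2; μ^(4)=-13

((1, 0, 0); (0, 0, 4); (1, 1, 0); (0, 3, 0))


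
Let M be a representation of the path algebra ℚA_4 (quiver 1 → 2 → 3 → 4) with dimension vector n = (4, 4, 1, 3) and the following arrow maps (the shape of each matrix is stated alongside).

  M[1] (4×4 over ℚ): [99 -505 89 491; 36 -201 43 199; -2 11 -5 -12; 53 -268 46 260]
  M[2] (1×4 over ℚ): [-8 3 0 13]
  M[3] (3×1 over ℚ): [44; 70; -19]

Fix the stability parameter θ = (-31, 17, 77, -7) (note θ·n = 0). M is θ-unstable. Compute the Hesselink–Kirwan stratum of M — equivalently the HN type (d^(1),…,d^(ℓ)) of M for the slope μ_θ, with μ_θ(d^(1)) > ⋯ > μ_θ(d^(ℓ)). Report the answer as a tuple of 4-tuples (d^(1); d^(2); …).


Barcode: M ≅ I[1,1], I[1,2]^2, I[1,4], I[2,2], I[4,4]^2. HN layers by μ_θ (4 steps, strictly decreasing):
  μ^(1)=35; μ^(2)=17; μ^(3)=-7; μ^(4)=-31

((0, 0, 1, 1); (0, 4, 0, 0); (0, 0, 0, 2); (4, 0, 0, 0))


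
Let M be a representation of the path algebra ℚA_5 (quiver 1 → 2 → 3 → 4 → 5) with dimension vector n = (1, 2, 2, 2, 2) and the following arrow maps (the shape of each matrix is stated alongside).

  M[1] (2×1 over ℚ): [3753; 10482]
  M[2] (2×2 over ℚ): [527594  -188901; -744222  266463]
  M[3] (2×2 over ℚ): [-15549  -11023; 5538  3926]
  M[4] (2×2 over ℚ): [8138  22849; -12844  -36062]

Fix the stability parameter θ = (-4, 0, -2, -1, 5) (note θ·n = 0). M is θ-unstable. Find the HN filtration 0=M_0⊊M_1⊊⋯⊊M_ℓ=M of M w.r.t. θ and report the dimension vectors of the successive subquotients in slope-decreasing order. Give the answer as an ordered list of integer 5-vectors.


Interval decomposition of M: I[1,2], I[2,3], I[3,4], I[4,5], I[5,5].
HN type (ℓ=5): μ^(1)=5; μ^(2)=0; μ^(3)=-1; μ^(4)=-2; μ^(5)=-4

((0, 0, 0, 0, 2); (0, 1, 0, 0, 0); (0, 1, 1, 2, 0); (0, 0, 1, 0, 0); (1, 0, 0, 0, 0))


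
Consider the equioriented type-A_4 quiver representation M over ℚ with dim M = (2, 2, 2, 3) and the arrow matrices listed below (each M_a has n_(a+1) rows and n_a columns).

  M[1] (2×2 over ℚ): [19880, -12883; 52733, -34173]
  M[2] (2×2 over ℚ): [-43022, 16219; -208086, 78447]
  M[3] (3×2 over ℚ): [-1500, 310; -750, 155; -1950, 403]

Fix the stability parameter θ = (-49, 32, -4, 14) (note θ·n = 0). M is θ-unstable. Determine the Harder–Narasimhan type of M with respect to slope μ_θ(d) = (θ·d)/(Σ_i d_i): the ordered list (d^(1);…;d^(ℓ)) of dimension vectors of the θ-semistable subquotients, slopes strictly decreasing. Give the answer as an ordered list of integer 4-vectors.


Interval decomposition of M: I[1,2], I[1,4], I[3,3], I[4,4]^2.
HN type (ℓ=4): μ^(1)=32; μ^(2)=14; μ^(3)=-4; μ^(4)=-49

((0, 1, 0, 0); (0, 1, 1, 3); (0, 0, 1, 0); (2, 0, 0, 0))


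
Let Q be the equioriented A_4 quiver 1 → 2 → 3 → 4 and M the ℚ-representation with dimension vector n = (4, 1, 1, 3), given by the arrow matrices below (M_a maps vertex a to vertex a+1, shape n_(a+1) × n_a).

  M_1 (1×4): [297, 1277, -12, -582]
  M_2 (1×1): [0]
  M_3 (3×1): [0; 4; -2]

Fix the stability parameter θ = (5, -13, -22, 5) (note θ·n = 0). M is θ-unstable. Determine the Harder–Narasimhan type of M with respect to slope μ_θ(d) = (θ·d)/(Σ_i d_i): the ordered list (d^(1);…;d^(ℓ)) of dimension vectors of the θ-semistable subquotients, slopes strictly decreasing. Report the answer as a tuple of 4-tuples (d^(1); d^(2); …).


Interval decomposition of M: I[1,1]^3, I[1,2], I[3,4], I[4,4]^2.
HN type (ℓ=3): μ^(1)=5; μ^(2)=-4; μ^(3)=-22

((3, 0, 0, 3); (1, 1, 0, 0); (0, 0, 1, 0))


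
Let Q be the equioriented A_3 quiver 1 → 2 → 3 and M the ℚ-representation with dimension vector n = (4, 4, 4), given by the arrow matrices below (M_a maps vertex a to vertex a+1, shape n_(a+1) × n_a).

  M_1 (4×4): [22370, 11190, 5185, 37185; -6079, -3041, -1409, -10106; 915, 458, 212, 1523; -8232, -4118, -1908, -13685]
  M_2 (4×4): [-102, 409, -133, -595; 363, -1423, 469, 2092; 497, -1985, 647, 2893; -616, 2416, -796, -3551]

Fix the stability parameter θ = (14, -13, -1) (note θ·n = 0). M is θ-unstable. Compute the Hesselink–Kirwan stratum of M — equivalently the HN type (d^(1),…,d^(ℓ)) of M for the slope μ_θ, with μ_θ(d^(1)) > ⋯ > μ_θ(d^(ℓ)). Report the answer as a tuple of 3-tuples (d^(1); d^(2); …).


Via rank(M_{q-1}∘⋯∘M_p): M ≅ I[1,2], I[1,3]^3, I[3,3].
μ_θ-semistable layers: μ^(1)=1/2; μ^(2)=0; μ^(3)=-1

((1, 1, 0); (3, 3, 3); (0, 0, 1))


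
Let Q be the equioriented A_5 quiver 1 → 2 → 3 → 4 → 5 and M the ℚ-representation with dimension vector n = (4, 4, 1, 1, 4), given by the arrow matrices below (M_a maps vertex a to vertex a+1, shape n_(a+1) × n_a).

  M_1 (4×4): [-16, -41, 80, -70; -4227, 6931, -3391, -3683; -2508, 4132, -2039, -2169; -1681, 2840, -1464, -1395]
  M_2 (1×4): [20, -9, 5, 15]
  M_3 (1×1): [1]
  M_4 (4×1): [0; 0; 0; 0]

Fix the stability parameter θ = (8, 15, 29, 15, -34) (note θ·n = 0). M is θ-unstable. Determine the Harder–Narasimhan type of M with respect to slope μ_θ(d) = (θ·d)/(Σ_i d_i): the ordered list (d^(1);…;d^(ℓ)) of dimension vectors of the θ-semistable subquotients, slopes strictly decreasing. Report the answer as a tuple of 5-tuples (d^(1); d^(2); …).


Barcode: M ≅ I[1,2]^3, I[1,4], I[5,5]^4. HN layers by μ_θ (4 steps, strictly decreasing):
  μ^(1)=22; μ^(2)=15; μ^(3)=8; μ^(4)=-34

((0, 0, 1, 1, 0); (0, 4, 0, 0, 0); (4, 0, 0, 0, 0); (0, 0, 0, 0, 4))


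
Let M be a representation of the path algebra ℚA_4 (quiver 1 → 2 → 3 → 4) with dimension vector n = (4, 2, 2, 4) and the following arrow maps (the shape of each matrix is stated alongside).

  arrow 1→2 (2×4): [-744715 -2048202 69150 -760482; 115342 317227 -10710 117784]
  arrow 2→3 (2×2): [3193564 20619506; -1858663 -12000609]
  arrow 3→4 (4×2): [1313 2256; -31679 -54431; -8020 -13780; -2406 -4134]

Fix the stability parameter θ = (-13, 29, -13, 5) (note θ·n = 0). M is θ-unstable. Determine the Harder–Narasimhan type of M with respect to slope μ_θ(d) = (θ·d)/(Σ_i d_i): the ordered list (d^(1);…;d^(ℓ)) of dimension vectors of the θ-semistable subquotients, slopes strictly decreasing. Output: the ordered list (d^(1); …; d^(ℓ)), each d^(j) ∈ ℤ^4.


Interval decomposition of M: I[1,1]^2, I[1,4]^2, I[4,4]^2.
HN type (ℓ=3): μ^(1)=7; μ^(2)=5; μ^(3)=-13

((0, 2, 2, 2); (0, 0, 0, 2); (4, 0, 0, 0))


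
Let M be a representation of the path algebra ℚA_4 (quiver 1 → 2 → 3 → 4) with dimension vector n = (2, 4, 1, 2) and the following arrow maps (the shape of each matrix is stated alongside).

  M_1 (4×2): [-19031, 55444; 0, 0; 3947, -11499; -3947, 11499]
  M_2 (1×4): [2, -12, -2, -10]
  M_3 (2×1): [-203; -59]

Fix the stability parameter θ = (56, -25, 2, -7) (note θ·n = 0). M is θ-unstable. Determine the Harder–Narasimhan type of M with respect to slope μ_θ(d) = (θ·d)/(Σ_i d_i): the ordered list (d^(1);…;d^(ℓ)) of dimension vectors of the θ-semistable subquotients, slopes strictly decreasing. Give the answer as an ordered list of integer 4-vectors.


Via rank(M_{q-1}∘⋯∘M_p): M ≅ I[1,2], I[1,4], I[2,2]^2, I[4,4].
μ_θ-semistable layers: μ^(1)=31/2; μ^(2)=13/2; μ^(3)=-7; μ^(4)=-25

((1, 1, 0, 0); (1, 1, 1, 1); (0, 0, 0, 1); (0, 2, 0, 0))


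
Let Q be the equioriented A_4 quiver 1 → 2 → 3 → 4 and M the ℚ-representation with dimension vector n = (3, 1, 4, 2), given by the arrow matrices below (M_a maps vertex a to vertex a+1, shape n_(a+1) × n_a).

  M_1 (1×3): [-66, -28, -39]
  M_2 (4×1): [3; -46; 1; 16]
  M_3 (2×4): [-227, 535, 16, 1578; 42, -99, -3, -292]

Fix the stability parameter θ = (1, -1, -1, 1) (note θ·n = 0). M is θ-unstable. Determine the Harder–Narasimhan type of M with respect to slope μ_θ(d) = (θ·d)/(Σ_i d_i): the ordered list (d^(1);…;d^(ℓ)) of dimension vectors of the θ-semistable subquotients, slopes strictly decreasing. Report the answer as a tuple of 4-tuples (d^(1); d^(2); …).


Interval decomposition of M: I[1,1]^2, I[1,4], I[3,3]^2, I[3,4].
HN type (ℓ=3): μ^(1)=1; μ^(2)=-1/3; μ^(3)=-1

((2, 0, 0, 2); (1, 1, 1, 0); (0, 0, 3, 0))


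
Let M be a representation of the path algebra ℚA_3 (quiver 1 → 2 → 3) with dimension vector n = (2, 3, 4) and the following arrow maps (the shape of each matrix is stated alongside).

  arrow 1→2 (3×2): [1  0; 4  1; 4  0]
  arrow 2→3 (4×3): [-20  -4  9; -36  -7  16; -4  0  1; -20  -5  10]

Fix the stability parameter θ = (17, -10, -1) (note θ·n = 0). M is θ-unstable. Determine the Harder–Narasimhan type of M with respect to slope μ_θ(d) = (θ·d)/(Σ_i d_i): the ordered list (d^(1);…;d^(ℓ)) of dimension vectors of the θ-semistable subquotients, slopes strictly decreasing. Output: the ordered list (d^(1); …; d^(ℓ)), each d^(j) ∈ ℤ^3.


Interval decomposition of M: I[1,2], I[1,3], I[2,3], I[3,3]^2.
HN type (ℓ=4): μ^(1)=7/2; μ^(2)=2; μ^(3)=-1; μ^(4)=-10

((1, 1, 0); (1, 1, 1); (0, 0, 3); (0, 1, 0))


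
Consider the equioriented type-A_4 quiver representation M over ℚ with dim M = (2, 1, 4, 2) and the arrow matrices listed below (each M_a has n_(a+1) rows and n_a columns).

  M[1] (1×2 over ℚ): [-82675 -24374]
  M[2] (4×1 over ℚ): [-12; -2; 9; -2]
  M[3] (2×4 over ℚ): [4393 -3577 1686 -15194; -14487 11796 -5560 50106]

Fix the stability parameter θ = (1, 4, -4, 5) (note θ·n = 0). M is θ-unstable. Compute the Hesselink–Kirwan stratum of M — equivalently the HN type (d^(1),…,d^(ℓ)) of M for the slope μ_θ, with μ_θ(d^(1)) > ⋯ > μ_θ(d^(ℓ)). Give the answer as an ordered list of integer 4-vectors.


Barcode: M ≅ I[1,1], I[1,3], I[3,3], I[3,4]^2. HN layers by μ_θ (4 steps, strictly decreasing):
  μ^(1)=5; μ^(2)=1; μ^(3)=1/3; μ^(4)=-4

((0, 0, 0, 2); (1, 0, 0, 0); (1, 1, 1, 0); (0, 0, 3, 0))


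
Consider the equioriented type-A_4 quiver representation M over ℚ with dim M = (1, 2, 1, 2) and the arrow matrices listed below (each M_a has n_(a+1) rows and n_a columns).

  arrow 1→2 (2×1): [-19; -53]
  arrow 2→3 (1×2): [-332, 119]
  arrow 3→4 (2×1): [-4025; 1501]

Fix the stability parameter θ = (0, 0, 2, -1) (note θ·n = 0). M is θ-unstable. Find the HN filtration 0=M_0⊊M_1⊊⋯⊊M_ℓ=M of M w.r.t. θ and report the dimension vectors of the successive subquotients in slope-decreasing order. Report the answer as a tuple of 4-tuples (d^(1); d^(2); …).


Barcode: M ≅ I[1,4], I[2,2], I[4,4]. HN layers by μ_θ (3 steps, strictly decreasing):
  μ^(1)=1/2; μ^(2)=0; μ^(3)=-1

((0, 0, 1, 1); (1, 2, 0, 0); (0, 0, 0, 1))


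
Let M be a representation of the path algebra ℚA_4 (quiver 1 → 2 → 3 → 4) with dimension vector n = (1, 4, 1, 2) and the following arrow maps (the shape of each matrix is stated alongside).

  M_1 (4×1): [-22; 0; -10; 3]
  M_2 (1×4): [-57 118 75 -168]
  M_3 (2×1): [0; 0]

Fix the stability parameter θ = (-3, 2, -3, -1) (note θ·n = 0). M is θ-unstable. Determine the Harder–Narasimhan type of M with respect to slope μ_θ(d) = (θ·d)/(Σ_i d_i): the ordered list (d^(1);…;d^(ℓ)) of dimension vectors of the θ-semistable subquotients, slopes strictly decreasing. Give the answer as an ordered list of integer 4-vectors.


Barcode: M ≅ I[1,2], I[2,2]^2, I[2,3], I[4,4]^2. HN layers by μ_θ (4 steps, strictly decreasing):
  μ^(1)=2; μ^(2)=-1/2; μ^(3)=-1; μ^(4)=-3

((0, 3, 0, 0); (0, 1, 1, 0); (0, 0, 0, 2); (1, 0, 0, 0))
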